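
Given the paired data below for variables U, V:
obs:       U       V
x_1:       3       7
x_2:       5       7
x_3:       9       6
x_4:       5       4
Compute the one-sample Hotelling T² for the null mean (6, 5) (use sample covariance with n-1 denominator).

Step 1 — sample mean vector:
  mean(U) = (3 + 5 + 9 + 5) / 4 = 22/4 = 5.5
  mean(V) = (7 + 7 + 6 + 4) / 4 = 24/4 = 6
  x̄ = (5.5, 6),  deviation x̄ - mu_0 = (5.5, 6) - (6, 5) = (-0.5, 1).

Step 2 — sample covariance matrix, S[i,j] = (1/(n-1)) · Σ_k (x_{k,i} - mean_i) · (x_{k,j} - mean_j), divisor n-1 = 3:
  S[U,U] = ((-2.5)·(-2.5) + (-0.5)·(-0.5) + (3.5)·(3.5) + (-0.5)·(-0.5)) / 3 = 19/3 = 6.3333
  S[U,V] = ((-2.5)·(1) + (-0.5)·(1) + (3.5)·(0) + (-0.5)·(-2)) / 3 = -2/3 = -0.6667
  S[V,V] = ((1)·(1) + (1)·(1) + (0)·(0) + (-2)·(-2)) / 3 = 6/3 = 2
  S = [[6.3333, -0.6667],
 [-0.6667, 2]].

Step 3 — invert S. det(S) = 6.3333·2 - (-0.6667)² = 12.2222.
  S^{-1} = (1/det) · [[d, -b], [-b, a]] = [[0.1636, 0.0545],
 [0.0545, 0.5182]].

Step 4 — quadratic form (x̄ - mu_0)^T · S^{-1} · (x̄ - mu_0):
  S^{-1} · (x̄ - mu_0) = (-0.0273, 0.4909),
  (x̄ - mu_0)^T · [...] = (-0.5)·(-0.0273) + (1)·(0.4909) = 0.5045.

Step 5 — scale by n: T² = 4 · 0.5045 = 2.0182.

T² ≈ 2.0182


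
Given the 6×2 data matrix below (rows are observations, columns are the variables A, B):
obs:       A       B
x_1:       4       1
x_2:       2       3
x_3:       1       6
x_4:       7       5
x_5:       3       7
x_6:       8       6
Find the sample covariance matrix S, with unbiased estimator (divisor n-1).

Step 1 — column means:
  mean(A) = (4 + 2 + 1 + 7 + 3 + 8) / 6 = 25/6 = 4.1667
  mean(B) = (1 + 3 + 6 + 5 + 7 + 6) / 6 = 28/6 = 4.6667

Step 2 — sample covariance S[i,j] = (1/(n-1)) · Σ_k (x_{k,i} - mean_i) · (x_{k,j} - mean_j), with n-1 = 5.
  S[A,A] = ((-0.1667)·(-0.1667) + (-2.1667)·(-2.1667) + (-3.1667)·(-3.1667) + (2.8333)·(2.8333) + (-1.1667)·(-1.1667) + (3.8333)·(3.8333)) / 5 = 38.8333/5 = 7.7667
  S[A,B] = ((-0.1667)·(-3.6667) + (-2.1667)·(-1.6667) + (-3.1667)·(1.3333) + (2.8333)·(0.3333) + (-1.1667)·(2.3333) + (3.8333)·(1.3333)) / 5 = 3.3333/5 = 0.6667
  S[B,B] = ((-3.6667)·(-3.6667) + (-1.6667)·(-1.6667) + (1.3333)·(1.3333) + (0.3333)·(0.3333) + (2.3333)·(2.3333) + (1.3333)·(1.3333)) / 5 = 25.3333/5 = 5.0667

S is symmetric (S[j,i] = S[i,j]). Assembling:

S = [[7.7667, 0.6667],
 [0.6667, 5.0667]]


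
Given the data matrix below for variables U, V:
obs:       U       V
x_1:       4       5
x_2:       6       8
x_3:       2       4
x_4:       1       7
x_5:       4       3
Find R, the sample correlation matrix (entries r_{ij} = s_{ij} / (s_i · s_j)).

Step 1 — column means:
  mean(U) = (4 + 6 + 2 + 1 + 4) / 5 = 17/5 = 3.4
  mean(V) = (5 + 8 + 4 + 7 + 3) / 5 = 27/5 = 5.4

Step 2 — sample variances and covariances s[i,j] = (1/(n-1)) · Σ_k (x_{k,i} - mean_i) · (x_{k,j} - mean_j), with n-1 = 4:
  s[U,U] = ((0.6)·(0.6) + (2.6)·(2.6) + (-1.4)·(-1.4) + (-2.4)·(-2.4) + (0.6)·(0.6)) / 4 = 15.2/4 = 3.8
  s[U,V] = ((0.6)·(-0.4) + (2.6)·(2.6) + (-1.4)·(-1.4) + (-2.4)·(1.6) + (0.6)·(-2.4)) / 4 = 3.2/4 = 0.8
  s[V,V] = ((-0.4)·(-0.4) + (2.6)·(2.6) + (-1.4)·(-1.4) + (1.6)·(1.6) + (-2.4)·(-2.4)) / 4 = 17.2/4 = 4.3
  Sample standard deviations s_i = √(s[i,i]):
  s(U) = √(3.8) = 1.9494
  s(V) = √(4.3) = 2.0736

Step 3 — r_{ij} = s_{ij} / (s_i · s_j):
  r[U,U] = 1 (diagonal).
  r[U,V] = 0.8 / (1.9494 · 2.0736) = 0.8 / 4.0423 = 0.1979
  r[V,V] = 1 (diagonal).

R is symmetric with unit diagonal. Assembling:

R = [[1, 0.1979],
 [0.1979, 1]]


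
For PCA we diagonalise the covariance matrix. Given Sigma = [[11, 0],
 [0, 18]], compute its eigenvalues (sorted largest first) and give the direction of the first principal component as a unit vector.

Step 1 — characteristic polynomial of 2×2 Sigma:
  det(Sigma - λI) = λ² - trace · λ + det = 0.
  trace = 11 + 18 = 29, det = 11·18 - (0)² = 198.
Step 2 — discriminant:
  Δ = trace² - 4·det = 841 - 792 = 49.
Step 3 — eigenvalues:
  λ = (trace ± √Δ)/2 = (29 ± 7)/2,
  λ_1 = 18,  λ_2 = 11.

Step 4 — unit eigenvector for λ_1: Sigma is diagonal, so its eigenvectors are the coordinate axes. λ_1 = 18 is the diagonal entry on the second coordinate axis, hence
  v_1 = (0, 1) (||v_1|| = 1).

λ_1 = 18,  λ_2 = 11;  v_1 ≈ (0, 1)


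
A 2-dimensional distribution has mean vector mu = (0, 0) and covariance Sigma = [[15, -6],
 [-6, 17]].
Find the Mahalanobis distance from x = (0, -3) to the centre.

Step 1 — centre the observation: (x - mu) = (0, -3).

Step 2 — invert Sigma. det(Sigma) = 15·17 - (-6)² = 219.
  Sigma^{-1} = (1/det) · [[d, -b], [-b, a]] = [[0.0776, 0.0274],
 [0.0274, 0.0685]].

Step 3 — form the quadratic (x - mu)^T · Sigma^{-1} · (x - mu):
  Sigma^{-1} · (x - mu) = (-0.0822, -0.2055).
  (x - mu)^T · [Sigma^{-1} · (x - mu)] = (0)·(-0.0822) + (-3)·(-0.2055) = 0.6164.

Step 4 — take square root: d = √(0.6164) ≈ 0.7851.

d(x, mu) = √(0.6164) ≈ 0.7851


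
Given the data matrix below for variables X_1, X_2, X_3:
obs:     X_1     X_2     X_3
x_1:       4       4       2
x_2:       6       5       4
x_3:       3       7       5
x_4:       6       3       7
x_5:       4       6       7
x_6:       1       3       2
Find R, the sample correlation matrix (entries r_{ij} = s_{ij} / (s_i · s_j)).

Step 1 — column means:
  mean(X_1) = (4 + 6 + 3 + 6 + 4 + 1) / 6 = 24/6 = 4
  mean(X_2) = (4 + 5 + 7 + 3 + 6 + 3) / 6 = 28/6 = 4.6667
  mean(X_3) = (2 + 4 + 5 + 7 + 7 + 2) / 6 = 27/6 = 4.5

Step 2 — sample variances and covariances s[i,j] = (1/(n-1)) · Σ_k (x_{k,i} - mean_i) · (x_{k,j} - mean_j), with n-1 = 5:
  s[X_1,X_1] = ((0)·(0) + (2)·(2) + (-1)·(-1) + (2)·(2) + (0)·(0) + (-3)·(-3)) / 5 = 18/5 = 3.6
  s[X_1,X_2] = ((0)·(-0.6667) + (2)·(0.3333) + (-1)·(2.3333) + (2)·(-1.6667) + (0)·(1.3333) + (-3)·(-1.6667)) / 5 = 0/5 = 0
  s[X_1,X_3] = ((0)·(-2.5) + (2)·(-0.5) + (-1)·(0.5) + (2)·(2.5) + (0)·(2.5) + (-3)·(-2.5)) / 5 = 11/5 = 2.2
  s[X_2,X_2] = ((-0.6667)·(-0.6667) + (0.3333)·(0.3333) + (2.3333)·(2.3333) + (-1.6667)·(-1.6667) + (1.3333)·(1.3333) + (-1.6667)·(-1.6667)) / 5 = 13.3333/5 = 2.6667
  s[X_2,X_3] = ((-0.6667)·(-2.5) + (0.3333)·(-0.5) + (2.3333)·(0.5) + (-1.6667)·(2.5) + (1.3333)·(2.5) + (-1.6667)·(-2.5)) / 5 = 6/5 = 1.2
  s[X_3,X_3] = ((-2.5)·(-2.5) + (-0.5)·(-0.5) + (0.5)·(0.5) + (2.5)·(2.5) + (2.5)·(2.5) + (-2.5)·(-2.5)) / 5 = 25.5/5 = 5.1
  Sample standard deviations s_i = √(s[i,i]):
  s(X_1) = √(3.6) = 1.8974
  s(X_2) = √(2.6667) = 1.633
  s(X_3) = √(5.1) = 2.2583

Step 3 — r_{ij} = s_{ij} / (s_i · s_j):
  r[X_1,X_1] = 1 (diagonal).
  r[X_1,X_2] = 0 / (1.8974 · 1.633) = 0 / 3.0984 = 0
  r[X_1,X_3] = 2.2 / (1.8974 · 2.2583) = 2.2 / 4.2849 = 0.5134
  r[X_2,X_2] = 1 (diagonal).
  r[X_2,X_3] = 1.2 / (1.633 · 2.2583) = 1.2 / 3.6878 = 0.3254
  r[X_3,X_3] = 1 (diagonal).

R is symmetric with unit diagonal. Assembling:

R = [[1, 0, 0.5134],
 [0, 1, 0.3254],
 [0.5134, 0.3254, 1]]


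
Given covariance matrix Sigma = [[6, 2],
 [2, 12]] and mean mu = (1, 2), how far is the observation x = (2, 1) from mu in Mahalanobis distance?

Step 1 — centre the observation: (x - mu) = (1, -1).

Step 2 — invert Sigma. det(Sigma) = 6·12 - (2)² = 68.
  Sigma^{-1} = (1/det) · [[d, -b], [-b, a]] = [[0.1765, -0.0294],
 [-0.0294, 0.0882]].

Step 3 — form the quadratic (x - mu)^T · Sigma^{-1} · (x - mu):
  Sigma^{-1} · (x - mu) = (0.2059, -0.1176).
  (x - mu)^T · [Sigma^{-1} · (x - mu)] = (1)·(0.2059) + (-1)·(-0.1176) = 0.3235.

Step 4 — take square root: d = √(0.3235) ≈ 0.5688.

d(x, mu) = √(0.3235) ≈ 0.5688


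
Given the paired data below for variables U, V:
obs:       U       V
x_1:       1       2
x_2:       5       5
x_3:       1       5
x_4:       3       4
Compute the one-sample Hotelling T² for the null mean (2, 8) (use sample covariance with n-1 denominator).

Step 1 — sample mean vector:
  mean(U) = (1 + 5 + 1 + 3) / 4 = 10/4 = 2.5
  mean(V) = (2 + 5 + 5 + 4) / 4 = 16/4 = 4
  x̄ = (2.5, 4),  deviation x̄ - mu_0 = (2.5, 4) - (2, 8) = (0.5, -4).

Step 2 — sample covariance matrix, S[i,j] = (1/(n-1)) · Σ_k (x_{k,i} - mean_i) · (x_{k,j} - mean_j), divisor n-1 = 3:
  S[U,U] = ((-1.5)·(-1.5) + (2.5)·(2.5) + (-1.5)·(-1.5) + (0.5)·(0.5)) / 3 = 11/3 = 3.6667
  S[U,V] = ((-1.5)·(-2) + (2.5)·(1) + (-1.5)·(1) + (0.5)·(0)) / 3 = 4/3 = 1.3333
  S[V,V] = ((-2)·(-2) + (1)·(1) + (1)·(1) + (0)·(0)) / 3 = 6/3 = 2
  S = [[3.6667, 1.3333],
 [1.3333, 2]].

Step 3 — invert S. det(S) = 3.6667·2 - (1.3333)² = 5.5556.
  S^{-1} = (1/det) · [[d, -b], [-b, a]] = [[0.36, -0.24],
 [-0.24, 0.66]].

Step 4 — quadratic form (x̄ - mu_0)^T · S^{-1} · (x̄ - mu_0):
  S^{-1} · (x̄ - mu_0) = (1.14, -2.76),
  (x̄ - mu_0)^T · [...] = (0.5)·(1.14) + (-4)·(-2.76) = 11.61.

Step 5 — scale by n: T² = 4 · 11.61 = 46.44.

T² ≈ 46.44


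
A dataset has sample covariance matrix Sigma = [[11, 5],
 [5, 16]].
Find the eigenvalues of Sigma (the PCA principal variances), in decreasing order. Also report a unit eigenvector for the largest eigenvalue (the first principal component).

Step 1 — characteristic polynomial of 2×2 Sigma:
  det(Sigma - λI) = λ² - trace · λ + det = 0.
  trace = 11 + 16 = 27, det = 11·16 - (5)² = 151.
Step 2 — discriminant:
  Δ = trace² - 4·det = 729 - 604 = 125.
Step 3 — eigenvalues:
  λ = (trace ± √Δ)/2 = (27 ± 11.1803)/2,
  λ_1 = 19.0902,  λ_2 = 7.9098.

Step 4 — unit eigenvector for λ_1: solve (Sigma - λ_1 I)v = 0. First row:
  (11 - 19.0902)·v_x + (5)·v_y = 0, i.e. (-8.0902)·v_x + (5)·v_y = 0,
  so v ∝ (b, λ_1 - a) = (5, 8.0902) = u.
  ||u|| = √((5)² + (8.0902)²) = √(90.4508) ≈ 9.5106,
  v_1 = u/||u|| ≈ (0.5257, 0.8507) (||v_1|| = 1).

λ_1 = 19.0902,  λ_2 = 7.9098;  v_1 ≈ (0.5257, 0.8507)


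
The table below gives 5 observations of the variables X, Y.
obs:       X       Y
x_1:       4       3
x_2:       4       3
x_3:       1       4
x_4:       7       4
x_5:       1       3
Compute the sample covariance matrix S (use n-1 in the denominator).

Step 1 — column means:
  mean(X) = (4 + 4 + 1 + 7 + 1) / 5 = 17/5 = 3.4
  mean(Y) = (3 + 3 + 4 + 4 + 3) / 5 = 17/5 = 3.4

Step 2 — sample covariance S[i,j] = (1/(n-1)) · Σ_k (x_{k,i} - mean_i) · (x_{k,j} - mean_j), with n-1 = 4.
  S[X,X] = ((0.6)·(0.6) + (0.6)·(0.6) + (-2.4)·(-2.4) + (3.6)·(3.6) + (-2.4)·(-2.4)) / 4 = 25.2/4 = 6.3
  S[X,Y] = ((0.6)·(-0.4) + (0.6)·(-0.4) + (-2.4)·(0.6) + (3.6)·(0.6) + (-2.4)·(-0.4)) / 4 = 1.2/4 = 0.3
  S[Y,Y] = ((-0.4)·(-0.4) + (-0.4)·(-0.4) + (0.6)·(0.6) + (0.6)·(0.6) + (-0.4)·(-0.4)) / 4 = 1.2/4 = 0.3

S is symmetric (S[j,i] = S[i,j]). Assembling:

S = [[6.3, 0.3],
 [0.3, 0.3]]


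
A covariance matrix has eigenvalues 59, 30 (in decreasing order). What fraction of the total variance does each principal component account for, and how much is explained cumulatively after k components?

Step 1 — total variance = trace(Sigma) = Σ λ_i = 59 + 30 = 89.

Step 2 — fraction explained by component i = λ_i / Σ λ:
  PC1: 59/89 = 0.6629
  PC2: 30/89 = 0.3371

Step 3 — cumulative fraction after k components = (λ_1 + ... + λ_k) / Σ λ:
  k = 1: 59/89 = 0.6629
  k = 2: (59 + 30)/89 = 89/89 = 1

Summary (fraction, with percent):

explained: PC1 0.6629 (66.29%), PC2 0.3371 (33.71%);  cumulative: 0.6629, 1


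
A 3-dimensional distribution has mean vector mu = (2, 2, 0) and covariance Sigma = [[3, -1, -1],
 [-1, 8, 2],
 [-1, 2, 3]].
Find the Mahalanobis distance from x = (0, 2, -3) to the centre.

Step 1 — centre the observation: (x - mu) = (-2, 0, -3).

Step 2 — invert Sigma (cofactor / det for 3×3, or solve directly):
  Sigma^{-1} = [[0.3774, 0.0189, 0.1132],
 [0.0189, 0.1509, -0.0943],
 [0.1132, -0.0943, 0.434]].

Step 3 — form the quadratic (x - mu)^T · Sigma^{-1} · (x - mu):
  Sigma^{-1} · (x - mu) = (-1.0943, 0.2453, -1.5283).
  (x - mu)^T · [Sigma^{-1} · (x - mu)] = (-2)·(-1.0943) + (0)·(0.2453) + (-3)·(-1.5283) = 6.7736.

Step 4 — take square root: d = √(6.7736) ≈ 2.6026.

d(x, mu) = √(6.7736) ≈ 2.6026


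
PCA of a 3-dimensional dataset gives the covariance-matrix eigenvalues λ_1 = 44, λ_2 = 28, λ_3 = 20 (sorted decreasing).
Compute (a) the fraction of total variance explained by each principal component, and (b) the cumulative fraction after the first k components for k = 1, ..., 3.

Step 1 — total variance = trace(Sigma) = Σ λ_i = 44 + 28 + 20 = 92.

Step 2 — fraction explained by component i = λ_i / Σ λ:
  PC1: 44/92 = 0.4783
  PC2: 28/92 = 0.3043
  PC3: 20/92 = 0.2174

Step 3 — cumulative fraction after k components = (λ_1 + ... + λ_k) / Σ λ:
  k = 1: 44/92 = 0.4783
  k = 2: (44 + 28)/92 = 72/92 = 0.7826
  k = 3: (44 + 28 + 20)/92 = 92/92 = 1

Summary (fraction, with percent):

explained: PC1 0.4783 (47.83%), PC2 0.3043 (30.43%), PC3 0.2174 (21.74%);  cumulative: 0.4783, 0.7826, 1


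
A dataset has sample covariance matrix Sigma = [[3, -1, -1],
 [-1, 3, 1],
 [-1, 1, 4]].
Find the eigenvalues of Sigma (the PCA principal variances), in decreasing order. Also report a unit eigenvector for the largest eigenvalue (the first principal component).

Step 1 — characteristic polynomial p(λ) = det(λI - Sigma) = λ³ - tr·λ² + c_1·λ - det, where tr = trace, c_1 = sum of the principal 2×2 minors, det = det(Sigma):
  tr = 3 + 3 + 4 = 10,
  c_1 = (3·3 - (-1)²) + (3·4 - (-1)²) + (3·4 - (1)²) = 8 + 11 + 11 = 30,
  det = 3·(3·4 - (1)²) - (-1)·((-1)·4 - (1)·(-1)) + (-1)·((-1)·(1) - 3·(-1)) = 3·(11) - (-1)·(-3) + (-1)·(2) = 28.
  So p(λ) = λ³ - 10λ² + 30λ - 28.
Step 2 — look for an integer root (rational root theorem: any rational root is an integer divisor of 28). Testing λ = 2:
  p(2) = 8 - 40 + 60 - 28 = 0  ✓
  Dividing out (λ - 2): p(λ) = (λ - 2)(λ² - 8λ + 14).
Step 3 — remaining eigenvalues from the quadratic λ² - 8λ + 14 = 0:
  Δ = 8² - 4·14 = 64 - 56 = 8,  λ = (8 ± √8)/2 = (8 ± 2.8284)/2 ≈ 5.4142 or 2.5858.
  Sorted: λ_1 = 5.4142,  λ_2 = 2.5858,  λ_3 = 2  (check: sum = 10 = tr ✓).

Step 4 — unit eigenvector for λ_1 ≈ 5.4142: v spans the null space of (Sigma - λ_1 I), whose rows are
  r_1 = (-2.4142, -1, -1),  r_2 = (-1, -2.4142, 1),  r_3 = (-1, 1, -1.4142).
  v is orthogonal to every row, so take v ∝ r_1 × r_2 = ((-1)·(1) - (-1)·(-2.4142), (-1)·(-1) - (-2.4142)·(1), (-2.4142)·(-2.4142) - (-1)·(-1)) ≈ (-3.4142, 3.4142, 4.8284).
  Rescale (multiply by -1 so the first nonzero entry is positive): u = (3.4142, -3.4142, -4.8284).
  ||u|| = √((3.4142)² + (-3.4142)² + (-4.8284)²) = √(46.6274) ≈ 6.8284,  v_1 = u/||u|| ≈ (0.5, -0.5, -0.7071) (||v_1|| = 1).

λ_1 = 5.4142,  λ_2 = 2.5858,  λ_3 = 2;  v_1 ≈ (0.5, -0.5, -0.7071)


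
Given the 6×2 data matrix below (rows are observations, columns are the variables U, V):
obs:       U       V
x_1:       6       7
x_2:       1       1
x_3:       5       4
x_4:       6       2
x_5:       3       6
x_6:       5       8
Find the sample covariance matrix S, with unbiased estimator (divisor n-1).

Step 1 — column means:
  mean(U) = (6 + 1 + 5 + 6 + 3 + 5) / 6 = 26/6 = 4.3333
  mean(V) = (7 + 1 + 4 + 2 + 6 + 8) / 6 = 28/6 = 4.6667

Step 2 — sample covariance S[i,j] = (1/(n-1)) · Σ_k (x_{k,i} - mean_i) · (x_{k,j} - mean_j), with n-1 = 5.
  S[U,U] = ((1.6667)·(1.6667) + (-3.3333)·(-3.3333) + (0.6667)·(0.6667) + (1.6667)·(1.6667) + (-1.3333)·(-1.3333) + (0.6667)·(0.6667)) / 5 = 19.3333/5 = 3.8667
  S[U,V] = ((1.6667)·(2.3333) + (-3.3333)·(-3.6667) + (0.6667)·(-0.6667) + (1.6667)·(-2.6667) + (-1.3333)·(1.3333) + (0.6667)·(3.3333)) / 5 = 11.6667/5 = 2.3333
  S[V,V] = ((2.3333)·(2.3333) + (-3.6667)·(-3.6667) + (-0.6667)·(-0.6667) + (-2.6667)·(-2.6667) + (1.3333)·(1.3333) + (3.3333)·(3.3333)) / 5 = 39.3333/5 = 7.8667

S is symmetric (S[j,i] = S[i,j]). Assembling:

S = [[3.8667, 2.3333],
 [2.3333, 7.8667]]


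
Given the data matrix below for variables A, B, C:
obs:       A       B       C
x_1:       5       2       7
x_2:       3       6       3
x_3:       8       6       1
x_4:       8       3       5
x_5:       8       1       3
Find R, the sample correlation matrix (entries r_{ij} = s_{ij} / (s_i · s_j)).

Step 1 — column means:
  mean(A) = (5 + 3 + 8 + 8 + 8) / 5 = 32/5 = 6.4
  mean(B) = (2 + 6 + 6 + 3 + 1) / 5 = 18/5 = 3.6
  mean(C) = (7 + 3 + 1 + 5 + 3) / 5 = 19/5 = 3.8

Step 2 — sample variances and covariances s[i,j] = (1/(n-1)) · Σ_k (x_{k,i} - mean_i) · (x_{k,j} - mean_j), with n-1 = 4:
  s[A,A] = ((-1.4)·(-1.4) + (-3.4)·(-3.4) + (1.6)·(1.6) + (1.6)·(1.6) + (1.6)·(1.6)) / 4 = 21.2/4 = 5.3
  s[A,B] = ((-1.4)·(-1.6) + (-3.4)·(2.4) + (1.6)·(2.4) + (1.6)·(-0.6) + (1.6)·(-2.6)) / 4 = -7.2/4 = -1.8
  s[A,C] = ((-1.4)·(3.2) + (-3.4)·(-0.8) + (1.6)·(-2.8) + (1.6)·(1.2) + (1.6)·(-0.8)) / 4 = -5.6/4 = -1.4
  s[B,B] = ((-1.6)·(-1.6) + (2.4)·(2.4) + (2.4)·(2.4) + (-0.6)·(-0.6) + (-2.6)·(-2.6)) / 4 = 21.2/4 = 5.3
  s[B,C] = ((-1.6)·(3.2) + (2.4)·(-0.8) + (2.4)·(-2.8) + (-0.6)·(1.2) + (-2.6)·(-0.8)) / 4 = -12.4/4 = -3.1
  s[C,C] = ((3.2)·(3.2) + (-0.8)·(-0.8) + (-2.8)·(-2.8) + (1.2)·(1.2) + (-0.8)·(-0.8)) / 4 = 20.8/4 = 5.2
  Sample standard deviations s_i = √(s[i,i]):
  s(A) = √(5.3) = 2.3022
  s(B) = √(5.3) = 2.3022
  s(C) = √(5.2) = 2.2804

Step 3 — r_{ij} = s_{ij} / (s_i · s_j):
  r[A,A] = 1 (diagonal).
  r[A,B] = -1.8 / (2.3022 · 2.3022) = -1.8 / 5.3 = -0.3396
  r[A,C] = -1.4 / (2.3022 · 2.2804) = -1.4 / 5.2498 = -0.2667
  r[B,B] = 1 (diagonal).
  r[B,C] = -3.1 / (2.3022 · 2.2804) = -3.1 / 5.2498 = -0.5905
  r[C,C] = 1 (diagonal).

R is symmetric with unit diagonal. Assembling:

R = [[1, -0.3396, -0.2667],
 [-0.3396, 1, -0.5905],
 [-0.2667, -0.5905, 1]]


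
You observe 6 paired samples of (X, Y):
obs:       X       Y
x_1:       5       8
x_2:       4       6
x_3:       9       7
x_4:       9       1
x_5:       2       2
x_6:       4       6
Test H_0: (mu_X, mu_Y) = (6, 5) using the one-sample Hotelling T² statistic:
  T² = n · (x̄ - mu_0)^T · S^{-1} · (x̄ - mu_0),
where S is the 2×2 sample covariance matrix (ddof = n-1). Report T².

Step 1 — sample mean vector:
  mean(X) = (5 + 4 + 9 + 9 + 2 + 4) / 6 = 33/6 = 5.5
  mean(Y) = (8 + 6 + 7 + 1 + 2 + 6) / 6 = 30/6 = 5
  x̄ = (5.5, 5),  deviation x̄ - mu_0 = (5.5, 5) - (6, 5) = (-0.5, 0).

Step 2 — sample covariance matrix, S[i,j] = (1/(n-1)) · Σ_k (x_{k,i} - mean_i) · (x_{k,j} - mean_j), divisor n-1 = 5:
  S[X,X] = ((-0.5)·(-0.5) + (-1.5)·(-1.5) + (3.5)·(3.5) + (3.5)·(3.5) + (-3.5)·(-3.5) + (-1.5)·(-1.5)) / 5 = 41.5/5 = 8.3
  S[X,Y] = ((-0.5)·(3) + (-1.5)·(1) + (3.5)·(2) + (3.5)·(-4) + (-3.5)·(-3) + (-1.5)·(1)) / 5 = -1/5 = -0.2
  S[Y,Y] = ((3)·(3) + (1)·(1) + (2)·(2) + (-4)·(-4) + (-3)·(-3) + (1)·(1)) / 5 = 40/5 = 8
  S = [[8.3, -0.2],
 [-0.2, 8]].

Step 3 — invert S. det(S) = 8.3·8 - (-0.2)² = 66.36.
  S^{-1} = (1/det) · [[d, -b], [-b, a]] = [[0.1206, 0.003],
 [0.003, 0.1251]].

Step 4 — quadratic form (x̄ - mu_0)^T · S^{-1} · (x̄ - mu_0):
  S^{-1} · (x̄ - mu_0) = (-0.0603, -0.0015),
  (x̄ - mu_0)^T · [...] = (-0.5)·(-0.0603) + (0)·(-0.0015) = 0.0301.

Step 5 — scale by n: T² = 6 · 0.0301 = 0.1808.

T² ≈ 0.1808


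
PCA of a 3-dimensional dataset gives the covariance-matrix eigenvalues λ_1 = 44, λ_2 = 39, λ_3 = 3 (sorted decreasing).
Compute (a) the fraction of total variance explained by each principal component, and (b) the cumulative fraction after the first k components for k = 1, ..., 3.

Step 1 — total variance = trace(Sigma) = Σ λ_i = 44 + 39 + 3 = 86.

Step 2 — fraction explained by component i = λ_i / Σ λ:
  PC1: 44/86 = 0.5116
  PC2: 39/86 = 0.4535
  PC3: 3/86 = 0.0349

Step 3 — cumulative fraction after k components = (λ_1 + ... + λ_k) / Σ λ:
  k = 1: 44/86 = 0.5116
  k = 2: (44 + 39)/86 = 83/86 = 0.9651
  k = 3: (44 + 39 + 3)/86 = 86/86 = 1

Summary (fraction, with percent):

explained: PC1 0.5116 (51.16%), PC2 0.4535 (45.35%), PC3 0.0349 (3.49%);  cumulative: 0.5116, 0.9651, 1


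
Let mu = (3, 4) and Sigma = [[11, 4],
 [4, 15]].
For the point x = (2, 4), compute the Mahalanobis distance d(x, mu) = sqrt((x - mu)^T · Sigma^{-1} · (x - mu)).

Step 1 — centre the observation: (x - mu) = (-1, 0).

Step 2 — invert Sigma. det(Sigma) = 11·15 - (4)² = 149.
  Sigma^{-1} = (1/det) · [[d, -b], [-b, a]] = [[0.1007, -0.0268],
 [-0.0268, 0.0738]].

Step 3 — form the quadratic (x - mu)^T · Sigma^{-1} · (x - mu):
  Sigma^{-1} · (x - mu) = (-0.1007, 0.0268).
  (x - mu)^T · [Sigma^{-1} · (x - mu)] = (-1)·(-0.1007) + (0)·(0.0268) = 0.1007.

Step 4 — take square root: d = √(0.1007) ≈ 0.3173.

d(x, mu) = √(0.1007) ≈ 0.3173


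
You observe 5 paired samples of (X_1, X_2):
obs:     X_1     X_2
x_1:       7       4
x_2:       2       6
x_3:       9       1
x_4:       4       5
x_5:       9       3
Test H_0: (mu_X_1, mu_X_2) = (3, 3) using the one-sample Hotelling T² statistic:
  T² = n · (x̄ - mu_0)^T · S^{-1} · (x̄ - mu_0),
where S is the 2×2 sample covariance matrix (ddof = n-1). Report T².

Step 1 — sample mean vector:
  mean(X_1) = (7 + 2 + 9 + 4 + 9) / 5 = 31/5 = 6.2
  mean(X_2) = (4 + 6 + 1 + 5 + 3) / 5 = 19/5 = 3.8
  x̄ = (6.2, 3.8),  deviation x̄ - mu_0 = (6.2, 3.8) - (3, 3) = (3.2, 0.8).

Step 2 — sample covariance matrix, S[i,j] = (1/(n-1)) · Σ_k (x_{k,i} - mean_i) · (x_{k,j} - mean_j), divisor n-1 = 4:
  S[X_1,X_1] = ((0.8)·(0.8) + (-4.2)·(-4.2) + (2.8)·(2.8) + (-2.2)·(-2.2) + (2.8)·(2.8)) / 4 = 38.8/4 = 9.7
  S[X_1,X_2] = ((0.8)·(0.2) + (-4.2)·(2.2) + (2.8)·(-2.8) + (-2.2)·(1.2) + (2.8)·(-0.8)) / 4 = -21.8/4 = -5.45
  S[X_2,X_2] = ((0.2)·(0.2) + (2.2)·(2.2) + (-2.8)·(-2.8) + (1.2)·(1.2) + (-0.8)·(-0.8)) / 4 = 14.8/4 = 3.7
  S = [[9.7, -5.45],
 [-5.45, 3.7]].

Step 3 — invert S. det(S) = 9.7·3.7 - (-5.45)² = 6.1875.
  S^{-1} = (1/det) · [[d, -b], [-b, a]] = [[0.598, 0.8808],
 [0.8808, 1.5677]].

Step 4 — quadratic form (x̄ - mu_0)^T · S^{-1} · (x̄ - mu_0):
  S^{-1} · (x̄ - mu_0) = (2.6182, 4.0727),
  (x̄ - mu_0)^T · [...] = (3.2)·(2.6182) + (0.8)·(4.0727) = 11.6364.

Step 5 — scale by n: T² = 5 · 11.6364 = 58.1818.

T² ≈ 58.1818


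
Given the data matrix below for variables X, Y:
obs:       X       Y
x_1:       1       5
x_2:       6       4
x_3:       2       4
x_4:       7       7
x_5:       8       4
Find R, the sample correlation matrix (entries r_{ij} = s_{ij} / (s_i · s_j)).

Step 1 — column means:
  mean(X) = (1 + 6 + 2 + 7 + 8) / 5 = 24/5 = 4.8
  mean(Y) = (5 + 4 + 4 + 7 + 4) / 5 = 24/5 = 4.8

Step 2 — sample variances and covariances s[i,j] = (1/(n-1)) · Σ_k (x_{k,i} - mean_i) · (x_{k,j} - mean_j), with n-1 = 4:
  s[X,X] = ((-3.8)·(-3.8) + (1.2)·(1.2) + (-2.8)·(-2.8) + (2.2)·(2.2) + (3.2)·(3.2)) / 4 = 38.8/4 = 9.7
  s[X,Y] = ((-3.8)·(0.2) + (1.2)·(-0.8) + (-2.8)·(-0.8) + (2.2)·(2.2) + (3.2)·(-0.8)) / 4 = 2.8/4 = 0.7
  s[Y,Y] = ((0.2)·(0.2) + (-0.8)·(-0.8) + (-0.8)·(-0.8) + (2.2)·(2.2) + (-0.8)·(-0.8)) / 4 = 6.8/4 = 1.7
  Sample standard deviations s_i = √(s[i,i]):
  s(X) = √(9.7) = 3.1145
  s(Y) = √(1.7) = 1.3038

Step 3 — r_{ij} = s_{ij} / (s_i · s_j):
  r[X,X] = 1 (diagonal).
  r[X,Y] = 0.7 / (3.1145 · 1.3038) = 0.7 / 4.0608 = 0.1724
  r[Y,Y] = 1 (diagonal).

R is symmetric with unit diagonal. Assembling:

R = [[1, 0.1724],
 [0.1724, 1]]


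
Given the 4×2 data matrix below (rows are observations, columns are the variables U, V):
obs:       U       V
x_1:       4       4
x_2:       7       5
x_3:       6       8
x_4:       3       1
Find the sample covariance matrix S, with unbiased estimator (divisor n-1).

Step 1 — column means:
  mean(U) = (4 + 7 + 6 + 3) / 4 = 20/4 = 5
  mean(V) = (4 + 5 + 8 + 1) / 4 = 18/4 = 4.5

Step 2 — sample covariance S[i,j] = (1/(n-1)) · Σ_k (x_{k,i} - mean_i) · (x_{k,j} - mean_j), with n-1 = 3.
  S[U,U] = ((-1)·(-1) + (2)·(2) + (1)·(1) + (-2)·(-2)) / 3 = 10/3 = 3.3333
  S[U,V] = ((-1)·(-0.5) + (2)·(0.5) + (1)·(3.5) + (-2)·(-3.5)) / 3 = 12/3 = 4
  S[V,V] = ((-0.5)·(-0.5) + (0.5)·(0.5) + (3.5)·(3.5) + (-3.5)·(-3.5)) / 3 = 25/3 = 8.3333

S is symmetric (S[j,i] = S[i,j]). Assembling:

S = [[3.3333, 4],
 [4, 8.3333]]


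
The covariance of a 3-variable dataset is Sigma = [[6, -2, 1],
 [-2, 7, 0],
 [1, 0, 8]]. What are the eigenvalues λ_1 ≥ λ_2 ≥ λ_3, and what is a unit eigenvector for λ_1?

Step 1 — characteristic polynomial p(λ) = det(λI - Sigma) = λ³ - tr·λ² + c_1·λ - det, where tr = trace, c_1 = sum of the principal 2×2 minors, det = det(Sigma):
  tr = 6 + 7 + 8 = 21,
  c_1 = (6·7 - (-2)²) + (6·8 - (1)²) + (7·8 - (0)²) = 38 + 47 + 56 = 141,
  det = 6·(7·8 - (0)²) - (-2)·((-2)·8 - (0)·(1)) + (1)·((-2)·(0) - 7·(1)) = 6·(56) - (-2)·(-16) + (1)·(-7) = 297.
  So p(λ) = λ³ - 21λ² + 141λ - 297.
Step 2 — look for an integer root (rational root theorem: any rational root is an integer divisor of 297). Testing λ = 9:
  p(9) = 729 - 1701 + 1269 - 297 = 0  ✓
  Dividing out (λ - 9): p(λ) = (λ - 9)(λ² - 12λ + 33).
Step 3 — remaining eigenvalues from the quadratic λ² - 12λ + 33 = 0:
  Δ = 12² - 4·33 = 144 - 132 = 12,  λ = (12 ± √12)/2 = (12 ± 3.4641)/2 ≈ 7.7321 or 4.2679.
  Sorted: λ_1 = 9,  λ_2 = 7.7321,  λ_3 = 4.2679  (check: sum = 21 = tr ✓).

Step 4 — unit eigenvector for λ_1 = 9: v spans the null space of (Sigma - λ_1 I), whose rows are
  r_1 = (-3, -2, 1),  r_2 = (-2, -2, 0),  r_3 = (1, 0, -1).
  v is orthogonal to every row, so take v ∝ r_1 × r_2 = ((-2)·(0) - (1)·(-2), (1)·(-2) - (-3)·(0), (-3)·(-2) - (-2)·(-2)) = (2, -2, 2).
  Rescale (divide by 2): u = (1, -1, 1).
  ||u|| = √((1)² + (-1)² + (1)²) = √(3) ≈ 1.7321,  v_1 = u/||u|| ≈ (0.5774, -0.5774, 0.5774) (||v_1|| = 1).

λ_1 = 9,  λ_2 = 7.7321,  λ_3 = 4.2679;  v_1 ≈ (0.5774, -0.5774, 0.5774)


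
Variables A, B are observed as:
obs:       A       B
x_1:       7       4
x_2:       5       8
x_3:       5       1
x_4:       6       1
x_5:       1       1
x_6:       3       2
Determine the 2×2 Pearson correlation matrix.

Step 1 — column means:
  mean(A) = (7 + 5 + 5 + 6 + 1 + 3) / 6 = 27/6 = 4.5
  mean(B) = (4 + 8 + 1 + 1 + 1 + 2) / 6 = 17/6 = 2.8333

Step 2 — sample variances and covariances s[i,j] = (1/(n-1)) · Σ_k (x_{k,i} - mean_i) · (x_{k,j} - mean_j), with n-1 = 5:
  s[A,A] = ((2.5)·(2.5) + (0.5)·(0.5) + (0.5)·(0.5) + (1.5)·(1.5) + (-3.5)·(-3.5) + (-1.5)·(-1.5)) / 5 = 23.5/5 = 4.7
  s[A,B] = ((2.5)·(1.1667) + (0.5)·(5.1667) + (0.5)·(-1.8333) + (1.5)·(-1.8333) + (-3.5)·(-1.8333) + (-1.5)·(-0.8333)) / 5 = 9.5/5 = 1.9
  s[B,B] = ((1.1667)·(1.1667) + (5.1667)·(5.1667) + (-1.8333)·(-1.8333) + (-1.8333)·(-1.8333) + (-1.8333)·(-1.8333) + (-0.8333)·(-0.8333)) / 5 = 38.8333/5 = 7.7667
  Sample standard deviations s_i = √(s[i,i]):
  s(A) = √(4.7) = 2.1679
  s(B) = √(7.7667) = 2.7869

Step 3 — r_{ij} = s_{ij} / (s_i · s_j):
  r[A,A] = 1 (diagonal).
  r[A,B] = 1.9 / (2.1679 · 2.7869) = 1.9 / 6.0418 = 0.3145
  r[B,B] = 1 (diagonal).

R is symmetric with unit diagonal. Assembling:

R = [[1, 0.3145],
 [0.3145, 1]]


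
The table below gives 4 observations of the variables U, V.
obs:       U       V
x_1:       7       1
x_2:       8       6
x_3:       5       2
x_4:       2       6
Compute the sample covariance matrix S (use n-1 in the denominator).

Step 1 — column means:
  mean(U) = (7 + 8 + 5 + 2) / 4 = 22/4 = 5.5
  mean(V) = (1 + 6 + 2 + 6) / 4 = 15/4 = 3.75

Step 2 — sample covariance S[i,j] = (1/(n-1)) · Σ_k (x_{k,i} - mean_i) · (x_{k,j} - mean_j), with n-1 = 3.
  S[U,U] = ((1.5)·(1.5) + (2.5)·(2.5) + (-0.5)·(-0.5) + (-3.5)·(-3.5)) / 3 = 21/3 = 7
  S[U,V] = ((1.5)·(-2.75) + (2.5)·(2.25) + (-0.5)·(-1.75) + (-3.5)·(2.25)) / 3 = -5.5/3 = -1.8333
  S[V,V] = ((-2.75)·(-2.75) + (2.25)·(2.25) + (-1.75)·(-1.75) + (2.25)·(2.25)) / 3 = 20.75/3 = 6.9167

S is symmetric (S[j,i] = S[i,j]). Assembling:

S = [[7, -1.8333],
 [-1.8333, 6.9167]]


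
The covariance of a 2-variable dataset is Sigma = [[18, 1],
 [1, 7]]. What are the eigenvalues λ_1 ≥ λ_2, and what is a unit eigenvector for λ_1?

Step 1 — characteristic polynomial of 2×2 Sigma:
  det(Sigma - λI) = λ² - trace · λ + det = 0.
  trace = 18 + 7 = 25, det = 18·7 - (1)² = 125.
Step 2 — discriminant:
  Δ = trace² - 4·det = 625 - 500 = 125.
Step 3 — eigenvalues:
  λ = (trace ± √Δ)/2 = (25 ± 11.1803)/2,
  λ_1 = 18.0902,  λ_2 = 6.9098.

Step 4 — unit eigenvector for λ_1: solve (Sigma - λ_1 I)v = 0. First row:
  (18 - 18.0902)·v_x + (1)·v_y = 0, i.e. (-0.0902)·v_x + (1)·v_y = 0,
  so v ∝ (b, λ_1 - a) = (1, 0.0902) = u.
  ||u|| = √((1)² + (0.0902)²) = √(1.0081) ≈ 1.0041,
  v_1 = u/||u|| ≈ (0.996, 0.0898) (||v_1|| = 1).

λ_1 = 18.0902,  λ_2 = 6.9098;  v_1 ≈ (0.996, 0.0898)


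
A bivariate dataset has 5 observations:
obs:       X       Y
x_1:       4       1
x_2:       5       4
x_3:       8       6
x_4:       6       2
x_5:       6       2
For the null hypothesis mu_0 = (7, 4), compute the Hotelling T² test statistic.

Step 1 — sample mean vector:
  mean(X) = (4 + 5 + 8 + 6 + 6) / 5 = 29/5 = 5.8
  mean(Y) = (1 + 4 + 6 + 2 + 2) / 5 = 15/5 = 3
  x̄ = (5.8, 3),  deviation x̄ - mu_0 = (5.8, 3) - (7, 4) = (-1.2, -1).

Step 2 — sample covariance matrix, S[i,j] = (1/(n-1)) · Σ_k (x_{k,i} - mean_i) · (x_{k,j} - mean_j), divisor n-1 = 4:
  S[X,X] = ((-1.8)·(-1.8) + (-0.8)·(-0.8) + (2.2)·(2.2) + (0.2)·(0.2) + (0.2)·(0.2)) / 4 = 8.8/4 = 2.2
  S[X,Y] = ((-1.8)·(-2) + (-0.8)·(1) + (2.2)·(3) + (0.2)·(-1) + (0.2)·(-1)) / 4 = 9/4 = 2.25
  S[Y,Y] = ((-2)·(-2) + (1)·(1) + (3)·(3) + (-1)·(-1) + (-1)·(-1)) / 4 = 16/4 = 4
  S = [[2.2, 2.25],
 [2.25, 4]].

Step 3 — invert S. det(S) = 2.2·4 - (2.25)² = 3.7375.
  S^{-1} = (1/det) · [[d, -b], [-b, a]] = [[1.0702, -0.602],
 [-0.602, 0.5886]].

Step 4 — quadratic form (x̄ - mu_0)^T · S^{-1} · (x̄ - mu_0):
  S^{-1} · (x̄ - mu_0) = (-0.6823, 0.1338),
  (x̄ - mu_0)^T · [...] = (-1.2)·(-0.6823) + (-1)·(0.1338) = 0.6849.

Step 5 — scale by n: T² = 5 · 0.6849 = 3.4247.

T² ≈ 3.4247


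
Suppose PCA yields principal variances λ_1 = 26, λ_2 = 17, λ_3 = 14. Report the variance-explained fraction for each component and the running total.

Step 1 — total variance = trace(Sigma) = Σ λ_i = 26 + 17 + 14 = 57.

Step 2 — fraction explained by component i = λ_i / Σ λ:
  PC1: 26/57 = 0.4561
  PC2: 17/57 = 0.2982
  PC3: 14/57 = 0.2456

Step 3 — cumulative fraction after k components = (λ_1 + ... + λ_k) / Σ λ:
  k = 1: 26/57 = 0.4561
  k = 2: (26 + 17)/57 = 43/57 = 0.7544
  k = 3: (26 + 17 + 14)/57 = 57/57 = 1

Summary (fraction, with percent):

explained: PC1 0.4561 (45.61%), PC2 0.2982 (29.82%), PC3 0.2456 (24.56%);  cumulative: 0.4561, 0.7544, 1


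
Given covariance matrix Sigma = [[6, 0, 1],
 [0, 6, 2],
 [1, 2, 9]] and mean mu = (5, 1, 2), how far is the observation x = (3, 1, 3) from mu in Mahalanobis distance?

Step 1 — centre the observation: (x - mu) = (-2, 0, 1).

Step 2 — invert Sigma (cofactor / det for 3×3, or solve directly):
  Sigma^{-1} = [[0.1701, 0.0068, -0.0204],
 [0.0068, 0.1803, -0.0408],
 [-0.0204, -0.0408, 0.1224]].

Step 3 — form the quadratic (x - mu)^T · Sigma^{-1} · (x - mu):
  Sigma^{-1} · (x - mu) = (-0.3605, -0.0544, 0.1633).
  (x - mu)^T · [Sigma^{-1} · (x - mu)] = (-2)·(-0.3605) + (0)·(-0.0544) + (1)·(0.1633) = 0.8844.

Step 4 — take square root: d = √(0.8844) ≈ 0.9404.

d(x, mu) = √(0.8844) ≈ 0.9404


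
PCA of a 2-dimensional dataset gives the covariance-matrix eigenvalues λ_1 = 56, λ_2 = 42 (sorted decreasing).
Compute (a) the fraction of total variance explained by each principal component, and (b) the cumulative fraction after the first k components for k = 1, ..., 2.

Step 1 — total variance = trace(Sigma) = Σ λ_i = 56 + 42 = 98.

Step 2 — fraction explained by component i = λ_i / Σ λ:
  PC1: 56/98 = 0.5714
  PC2: 42/98 = 0.4286

Step 3 — cumulative fraction after k components = (λ_1 + ... + λ_k) / Σ λ:
  k = 1: 56/98 = 0.5714
  k = 2: (56 + 42)/98 = 98/98 = 1

Summary (fraction, with percent):

explained: PC1 0.5714 (57.14%), PC2 0.4286 (42.86%);  cumulative: 0.5714, 1


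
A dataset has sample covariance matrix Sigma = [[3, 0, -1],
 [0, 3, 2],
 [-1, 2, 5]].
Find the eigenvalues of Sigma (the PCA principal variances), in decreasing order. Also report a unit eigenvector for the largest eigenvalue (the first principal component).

Step 1 — characteristic polynomial p(λ) = det(λI - Sigma) = λ³ - tr·λ² + c_1·λ - det, where tr = trace, c_1 = sum of the principal 2×2 minors, det = det(Sigma):
  tr = 3 + 3 + 5 = 11,
  c_1 = (3·3 - (0)²) + (3·5 - (-1)²) + (3·5 - (2)²) = 9 + 14 + 11 = 34,
  det = 3·(3·5 - (2)²) - (0)·((0)·5 - (2)·(-1)) + (-1)·((0)·(2) - 3·(-1)) = 3·(11) - (0)·(2) + (-1)·(3) = 30.
  So p(λ) = λ³ - 11λ² + 34λ - 30.
Step 2 — look for an integer root (rational root theorem: any rational root is an integer divisor of 30). Testing λ = 3:
  p(3) = 27 - 99 + 102 - 30 = 0  ✓
  Dividing out (λ - 3): p(λ) = (λ - 3)(λ² - 8λ + 10).
Step 3 — remaining eigenvalues from the quadratic λ² - 8λ + 10 = 0:
  Δ = 8² - 4·10 = 64 - 40 = 24,  λ = (8 ± √24)/2 = (8 ± 4.899)/2 ≈ 6.4495 or 1.5505.
  Sorted: λ_1 = 6.4495,  λ_2 = 3,  λ_3 = 1.5505  (check: sum = 11 = tr ✓).

Step 4 — unit eigenvector for λ_1 ≈ 6.4495: v spans the null space of (Sigma - λ_1 I), whose rows are
  r_1 = (-3.4495, 0, -1),  r_2 = (0, -3.4495, 2),  r_3 = (-1, 2, -1.4495).
  v is orthogonal to every row, so take v ∝ r_1 × r_2 = ((0)·(2) - (-1)·(-3.4495), (-1)·(0) - (-3.4495)·(2), (-3.4495)·(-3.4495) - (0)·(0)) ≈ (-3.4495, 6.899, 11.899).
  Rescale (multiply by -1 so the first nonzero entry is positive): u = (3.4495, -6.899, -11.899).
  ||u|| = √((3.4495)² + (-6.899)² + (-11.899)²) = √(201.0806) ≈ 14.1803,  v_1 = u/||u|| ≈ (0.2433, -0.4865, -0.8391) (||v_1|| = 1).

λ_1 = 6.4495,  λ_2 = 3,  λ_3 = 1.5505;  v_1 ≈ (0.2433, -0.4865, -0.8391)


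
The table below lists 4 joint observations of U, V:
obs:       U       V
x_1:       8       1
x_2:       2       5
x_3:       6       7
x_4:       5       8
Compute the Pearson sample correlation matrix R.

Step 1 — column means:
  mean(U) = (8 + 2 + 6 + 5) / 4 = 21/4 = 5.25
  mean(V) = (1 + 5 + 7 + 8) / 4 = 21/4 = 5.25

Step 2 — sample variances and covariances s[i,j] = (1/(n-1)) · Σ_k (x_{k,i} - mean_i) · (x_{k,j} - mean_j), with n-1 = 3:
  s[U,U] = ((2.75)·(2.75) + (-3.25)·(-3.25) + (0.75)·(0.75) + (-0.25)·(-0.25)) / 3 = 18.75/3 = 6.25
  s[U,V] = ((2.75)·(-4.25) + (-3.25)·(-0.25) + (0.75)·(1.75) + (-0.25)·(2.75)) / 3 = -10.25/3 = -3.4167
  s[V,V] = ((-4.25)·(-4.25) + (-0.25)·(-0.25) + (1.75)·(1.75) + (2.75)·(2.75)) / 3 = 28.75/3 = 9.5833
  Sample standard deviations s_i = √(s[i,i]):
  s(U) = √(6.25) = 2.5
  s(V) = √(9.5833) = 3.0957

Step 3 — r_{ij} = s_{ij} / (s_i · s_j):
  r[U,U] = 1 (diagonal).
  r[U,V] = -3.4167 / (2.5 · 3.0957) = -3.4167 / 7.7392 = -0.4415
  r[V,V] = 1 (diagonal).

R is symmetric with unit diagonal. Assembling:

R = [[1, -0.4415],
 [-0.4415, 1]]


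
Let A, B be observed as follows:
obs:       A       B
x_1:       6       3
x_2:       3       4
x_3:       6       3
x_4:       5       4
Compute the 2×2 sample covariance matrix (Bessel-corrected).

Step 1 — column means:
  mean(A) = (6 + 3 + 6 + 5) / 4 = 20/4 = 5
  mean(B) = (3 + 4 + 3 + 4) / 4 = 14/4 = 3.5

Step 2 — sample covariance S[i,j] = (1/(n-1)) · Σ_k (x_{k,i} - mean_i) · (x_{k,j} - mean_j), with n-1 = 3.
  S[A,A] = ((1)·(1) + (-2)·(-2) + (1)·(1) + (0)·(0)) / 3 = 6/3 = 2
  S[A,B] = ((1)·(-0.5) + (-2)·(0.5) + (1)·(-0.5) + (0)·(0.5)) / 3 = -2/3 = -0.6667
  S[B,B] = ((-0.5)·(-0.5) + (0.5)·(0.5) + (-0.5)·(-0.5) + (0.5)·(0.5)) / 3 = 1/3 = 0.3333

S is symmetric (S[j,i] = S[i,j]). Assembling:

S = [[2, -0.6667],
 [-0.6667, 0.3333]]


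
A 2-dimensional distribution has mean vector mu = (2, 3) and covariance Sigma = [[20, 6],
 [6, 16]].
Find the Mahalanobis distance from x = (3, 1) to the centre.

Step 1 — centre the observation: (x - mu) = (1, -2).

Step 2 — invert Sigma. det(Sigma) = 20·16 - (6)² = 284.
  Sigma^{-1} = (1/det) · [[d, -b], [-b, a]] = [[0.0563, -0.0211],
 [-0.0211, 0.0704]].

Step 3 — form the quadratic (x - mu)^T · Sigma^{-1} · (x - mu):
  Sigma^{-1} · (x - mu) = (0.0986, -0.162).
  (x - mu)^T · [Sigma^{-1} · (x - mu)] = (1)·(0.0986) + (-2)·(-0.162) = 0.4225.

Step 4 — take square root: d = √(0.4225) ≈ 0.65.

d(x, mu) = √(0.4225) ≈ 0.65


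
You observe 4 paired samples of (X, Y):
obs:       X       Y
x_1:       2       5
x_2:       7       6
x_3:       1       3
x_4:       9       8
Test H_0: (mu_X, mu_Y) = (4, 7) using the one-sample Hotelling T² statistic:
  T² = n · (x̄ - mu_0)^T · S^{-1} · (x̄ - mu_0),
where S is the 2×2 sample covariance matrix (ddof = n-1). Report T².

Step 1 — sample mean vector:
  mean(X) = (2 + 7 + 1 + 9) / 4 = 19/4 = 4.75
  mean(Y) = (5 + 6 + 3 + 8) / 4 = 22/4 = 5.5
  x̄ = (4.75, 5.5),  deviation x̄ - mu_0 = (4.75, 5.5) - (4, 7) = (0.75, -1.5).

Step 2 — sample covariance matrix, S[i,j] = (1/(n-1)) · Σ_k (x_{k,i} - mean_i) · (x_{k,j} - mean_j), divisor n-1 = 3:
  S[X,X] = ((-2.75)·(-2.75) + (2.25)·(2.25) + (-3.75)·(-3.75) + (4.25)·(4.25)) / 3 = 44.75/3 = 14.9167
  S[X,Y] = ((-2.75)·(-0.5) + (2.25)·(0.5) + (-3.75)·(-2.5) + (4.25)·(2.5)) / 3 = 22.5/3 = 7.5
  S[Y,Y] = ((-0.5)·(-0.5) + (0.5)·(0.5) + (-2.5)·(-2.5) + (2.5)·(2.5)) / 3 = 13/3 = 4.3333
  S = [[14.9167, 7.5],
 [7.5, 4.3333]].

Step 3 — invert S. det(S) = 14.9167·4.3333 - (7.5)² = 8.3889.
  S^{-1} = (1/det) · [[d, -b], [-b, a]] = [[0.5166, -0.894],
 [-0.894, 1.7781]].

Step 4 — quadratic form (x̄ - mu_0)^T · S^{-1} · (x̄ - mu_0):
  S^{-1} · (x̄ - mu_0) = (1.7285, -3.3377),
  (x̄ - mu_0)^T · [...] = (0.75)·(1.7285) + (-1.5)·(-3.3377) = 6.303.

Step 5 — scale by n: T² = 4 · 6.303 = 25.2119.

T² ≈ 25.2119


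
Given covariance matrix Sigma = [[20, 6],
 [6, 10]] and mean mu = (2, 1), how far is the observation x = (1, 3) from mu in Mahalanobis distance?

Step 1 — centre the observation: (x - mu) = (-1, 2).

Step 2 — invert Sigma. det(Sigma) = 20·10 - (6)² = 164.
  Sigma^{-1} = (1/det) · [[d, -b], [-b, a]] = [[0.061, -0.0366],
 [-0.0366, 0.122]].

Step 3 — form the quadratic (x - mu)^T · Sigma^{-1} · (x - mu):
  Sigma^{-1} · (x - mu) = (-0.1341, 0.2805).
  (x - mu)^T · [Sigma^{-1} · (x - mu)] = (-1)·(-0.1341) + (2)·(0.2805) = 0.6951.

Step 4 — take square root: d = √(0.6951) ≈ 0.8337.

d(x, mu) = √(0.6951) ≈ 0.8337


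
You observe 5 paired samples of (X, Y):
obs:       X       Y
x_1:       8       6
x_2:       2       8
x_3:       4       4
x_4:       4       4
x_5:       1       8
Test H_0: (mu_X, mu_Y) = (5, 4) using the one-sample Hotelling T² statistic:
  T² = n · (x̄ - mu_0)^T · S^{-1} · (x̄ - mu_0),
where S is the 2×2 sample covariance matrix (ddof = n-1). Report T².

Step 1 — sample mean vector:
  mean(X) = (8 + 2 + 4 + 4 + 1) / 5 = 19/5 = 3.8
  mean(Y) = (6 + 8 + 4 + 4 + 8) / 5 = 30/5 = 6
  x̄ = (3.8, 6),  deviation x̄ - mu_0 = (3.8, 6) - (5, 4) = (-1.2, 2).

Step 2 — sample covariance matrix, S[i,j] = (1/(n-1)) · Σ_k (x_{k,i} - mean_i) · (x_{k,j} - mean_j), divisor n-1 = 4:
  S[X,X] = ((4.2)·(4.2) + (-1.8)·(-1.8) + (0.2)·(0.2) + (0.2)·(0.2) + (-2.8)·(-2.8)) / 4 = 28.8/4 = 7.2
  S[X,Y] = ((4.2)·(0) + (-1.8)·(2) + (0.2)·(-2) + (0.2)·(-2) + (-2.8)·(2)) / 4 = -10/4 = -2.5
  S[Y,Y] = ((0)·(0) + (2)·(2) + (-2)·(-2) + (-2)·(-2) + (2)·(2)) / 4 = 16/4 = 4
  S = [[7.2, -2.5],
 [-2.5, 4]].

Step 3 — invert S. det(S) = 7.2·4 - (-2.5)² = 22.55.
  S^{-1} = (1/det) · [[d, -b], [-b, a]] = [[0.1774, 0.1109],
 [0.1109, 0.3193]].

Step 4 — quadratic form (x̄ - mu_0)^T · S^{-1} · (x̄ - mu_0):
  S^{-1} · (x̄ - mu_0) = (0.0089, 0.5055),
  (x̄ - mu_0)^T · [...] = (-1.2)·(0.0089) + (2)·(0.5055) = 1.0004.

Step 5 — scale by n: T² = 5 · 1.0004 = 5.0022.

T² ≈ 5.0022


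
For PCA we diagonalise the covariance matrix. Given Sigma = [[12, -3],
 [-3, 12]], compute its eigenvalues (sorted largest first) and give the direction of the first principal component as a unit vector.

Step 1 — characteristic polynomial of 2×2 Sigma:
  det(Sigma - λI) = λ² - trace · λ + det = 0.
  trace = 12 + 12 = 24, det = 12·12 - (-3)² = 135.
Step 2 — discriminant:
  Δ = trace² - 4·det = 576 - 540 = 36.
Step 3 — eigenvalues:
  λ = (trace ± √Δ)/2 = (24 ± 6)/2,
  λ_1 = 15,  λ_2 = 9.

Step 4 — unit eigenvector for λ_1: solve (Sigma - λ_1 I)v = 0. First row:
  (12 - 15)·v_x + (-3)·v_y = 0, i.e. (-3)·v_x + (-3)·v_y = 0,
  so v ∝ (b, λ_1 - a) = (-3, 3); multiply by -1 so the first entry is positive: u = (3, -3).
  ||u|| = √((3)² + (-3)²) = √(18) ≈ 4.2426,
  v_1 = u/||u|| ≈ (0.7071, -0.7071) (||v_1|| = 1).

λ_1 = 15,  λ_2 = 9;  v_1 ≈ (0.7071, -0.7071)
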